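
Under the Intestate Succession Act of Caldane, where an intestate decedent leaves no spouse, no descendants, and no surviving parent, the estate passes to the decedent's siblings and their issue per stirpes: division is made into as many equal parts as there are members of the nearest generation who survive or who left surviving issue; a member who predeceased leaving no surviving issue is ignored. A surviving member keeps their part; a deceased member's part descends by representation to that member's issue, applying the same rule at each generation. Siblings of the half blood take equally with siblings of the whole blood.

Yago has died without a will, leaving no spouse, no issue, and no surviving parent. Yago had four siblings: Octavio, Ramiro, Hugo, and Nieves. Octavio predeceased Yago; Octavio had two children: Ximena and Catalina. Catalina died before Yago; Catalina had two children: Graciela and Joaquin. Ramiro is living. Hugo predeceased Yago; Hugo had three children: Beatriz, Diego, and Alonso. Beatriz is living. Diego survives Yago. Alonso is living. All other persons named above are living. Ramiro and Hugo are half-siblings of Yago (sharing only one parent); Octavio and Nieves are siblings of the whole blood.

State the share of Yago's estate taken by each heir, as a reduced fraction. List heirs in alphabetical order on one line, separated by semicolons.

Alonso 1/12; Beatriz 1/12; Diego 1/12; Graciela 1/16; Joaquin 1/16; Nieves 1/4; Ramiro 1/4; Ximena 1/8

No spouse, descendants, or parent survives, so the estate passes to Yago's siblings per stirpes.
Half-blood and whole-blood siblings take equally under the stated rule.
The estate is divided into 4 equal shares of 1/4 among Octavio, Ramiro, Hugo, Nieves.
Octavio predeceased; the 1/4 allotted to Octavio's branch passes to Octavio's issue by representation.
The 1/4 is divided into 2 equal shares of 1/8 among Ximena, Catalina.
Ximena is living and takes 1/8.
Catalina predeceased; the 1/8 allotted to Catalina's branch passes to Catalina's issue by representation.
The 1/8 is divided into 2 equal shares of 1/16 among Graciela, Joaquin.
Graciela is living and takes 1/16.
Joaquin is living and takes 1/16.
Ramiro is living and takes 1/4.
Hugo predeceased; the 1/4 allotted to Hugo's branch passes to Hugo's issue by representation.
The 1/4 is divided into 3 equal shares of 1/12 among Beatriz, Diego, Alonso.
Beatriz is living and takes 1/12.
Diego is living and takes 1/12.
Alonso is living and takes 1/12.
Nieves is living and takes 1/4.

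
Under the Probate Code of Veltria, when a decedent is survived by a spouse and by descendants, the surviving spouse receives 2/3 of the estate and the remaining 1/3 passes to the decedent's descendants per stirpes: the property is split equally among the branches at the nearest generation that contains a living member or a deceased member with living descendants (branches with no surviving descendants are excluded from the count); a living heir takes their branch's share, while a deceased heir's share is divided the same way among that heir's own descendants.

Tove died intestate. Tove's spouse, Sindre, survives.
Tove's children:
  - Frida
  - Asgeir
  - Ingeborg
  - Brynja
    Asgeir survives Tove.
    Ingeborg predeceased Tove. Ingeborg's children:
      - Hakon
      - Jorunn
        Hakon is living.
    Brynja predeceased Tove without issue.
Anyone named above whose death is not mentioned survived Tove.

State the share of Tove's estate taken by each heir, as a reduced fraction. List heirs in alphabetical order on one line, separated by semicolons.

Sindre, as surviving spouse, takes 2/3.
The remaining 1/3 passes to Tove's descendants per stirpes.
Brynja left no surviving issue, so that branch lapses and is disregarded.
The 1/3 is divided into 3 equal shares of 1/9 among Frida, Asgeir, Ingeborg.
Frida is living and takes 1/9.
Asgeir is living and takes 1/9.
Ingeborg predeceased; the 1/9 allotted to Ingeborg's branch passes to Ingeborg's issue by representation.
The 1/9 is divided into 2 equal shares of 1/18 among Hakon, Jorunn.
Hakon is living and takes 1/18.
Jorunn is living and takes 1/18.

Asgeir 1/9; Frida 1/9; Hakon 1/18; Jorunn 1/18; Sindre 2/3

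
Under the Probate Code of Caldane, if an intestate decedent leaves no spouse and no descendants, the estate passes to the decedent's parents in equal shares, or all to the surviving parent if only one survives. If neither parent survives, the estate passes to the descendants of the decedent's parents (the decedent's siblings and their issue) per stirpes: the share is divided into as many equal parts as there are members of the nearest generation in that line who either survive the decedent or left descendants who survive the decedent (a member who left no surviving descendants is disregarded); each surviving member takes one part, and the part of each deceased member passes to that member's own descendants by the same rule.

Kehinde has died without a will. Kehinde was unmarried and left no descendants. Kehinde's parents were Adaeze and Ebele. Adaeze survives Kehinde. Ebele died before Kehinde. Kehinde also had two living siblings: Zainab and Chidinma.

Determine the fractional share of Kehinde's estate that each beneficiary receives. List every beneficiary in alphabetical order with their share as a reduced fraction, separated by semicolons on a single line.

Adaeze 1

Only one parent, Adaeze, survives, so Adaeze takes the entire estate. The siblings take nothing because a surviving parent has priority.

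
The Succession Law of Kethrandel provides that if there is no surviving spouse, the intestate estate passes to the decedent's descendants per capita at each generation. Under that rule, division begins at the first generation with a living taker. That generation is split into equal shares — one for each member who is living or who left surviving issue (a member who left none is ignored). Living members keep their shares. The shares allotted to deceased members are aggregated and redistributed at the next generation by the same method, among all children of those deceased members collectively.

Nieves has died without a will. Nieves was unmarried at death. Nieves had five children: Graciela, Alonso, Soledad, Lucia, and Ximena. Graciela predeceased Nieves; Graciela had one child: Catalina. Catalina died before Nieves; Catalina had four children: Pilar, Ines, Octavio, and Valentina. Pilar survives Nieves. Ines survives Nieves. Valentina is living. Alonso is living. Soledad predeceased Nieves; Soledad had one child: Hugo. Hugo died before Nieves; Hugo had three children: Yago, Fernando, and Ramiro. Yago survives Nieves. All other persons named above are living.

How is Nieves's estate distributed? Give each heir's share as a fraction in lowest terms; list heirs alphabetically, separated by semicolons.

Alonso 1/5; Fernando 2/35; Ines 2/35; Lucia 1/5; Octavio 2/35; Pilar 2/35; Ramiro 2/35; Valentina 2/35; Ximena 1/5; Yago 2/35

There is no surviving spouse, so the entire estate passes to Nieves's descendants per capita at each generation.
At generation 1 (Graciela, Alonso, Soledad, Lucia, Ximena) there are 5 shares of (1)/5 = 1/5 each.
Living: Alonso, Lucia, and Ximena — each takes 1/5.
Deceased: Graciela and Soledad. Their combined 2/5 is pooled and carried to generation 2.
At generation 2 (Catalina, Hugo) there are 2 shares of (2/5)/2 = 1/5 each.
Deceased: Catalina and Hugo. Their combined 2/5 is pooled and carried to generation 3.
At generation 3 (Pilar, Ines, Octavio, Valentina, Yago, Fernando, Ramiro) there are 7 shares of (2/5)/7 = 2/35 each.
Living: Pilar, Ines, Octavio, Valentina, Yago, Fernando, and Ramiro — each takes 2/35.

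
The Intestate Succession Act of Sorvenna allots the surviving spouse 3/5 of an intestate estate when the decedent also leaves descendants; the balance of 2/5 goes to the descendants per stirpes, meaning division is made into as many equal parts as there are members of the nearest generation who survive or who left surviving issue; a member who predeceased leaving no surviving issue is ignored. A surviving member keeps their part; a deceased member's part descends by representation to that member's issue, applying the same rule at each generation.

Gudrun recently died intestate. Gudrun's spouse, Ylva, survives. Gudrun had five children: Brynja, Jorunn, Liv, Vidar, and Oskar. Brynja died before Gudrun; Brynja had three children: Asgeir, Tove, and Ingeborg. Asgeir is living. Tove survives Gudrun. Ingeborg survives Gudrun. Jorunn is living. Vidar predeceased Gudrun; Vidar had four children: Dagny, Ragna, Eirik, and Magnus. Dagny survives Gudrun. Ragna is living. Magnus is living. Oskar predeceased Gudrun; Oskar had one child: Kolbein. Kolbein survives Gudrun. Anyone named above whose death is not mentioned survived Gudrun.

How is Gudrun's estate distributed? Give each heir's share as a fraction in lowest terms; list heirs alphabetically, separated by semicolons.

Asgeir 2/75; Dagny 1/50; Eirik 1/50; Ingeborg 2/75; Jorunn 2/25; Kolbein 2/25; Liv 2/25; Magnus 1/50; Ragna 1/50; Tove 2/75; Ylva 3/5

Ylva, as surviving spouse, takes 3/5.
The remaining 2/5 passes to Gudrun's descendants per stirpes.
The 2/5 is divided into 5 equal shares of 2/25 among Brynja, Jorunn, Liv, Vidar, Oskar.
Brynja predeceased; the 2/25 allotted to Brynja's branch passes to Brynja's issue by representation.
The 2/25 is divided into 3 equal shares of 2/75 among Asgeir, Tove, Ingeborg.
Asgeir is living and takes 2/75.
Tove is living and takes 2/75.
Ingeborg is living and takes 2/75.
Jorunn is living and takes 2/25.
Liv is living and takes 2/25.
Vidar predeceased; the 2/25 allotted to Vidar's branch passes to Vidar's issue by representation.
The 2/25 is divided into 4 equal shares of 1/50 among Dagny, Ragna, Eirik, Magnus.
Dagny is living and takes 1/50.
Ragna is living and takes 1/50.
Eirik is living and takes 1/50.
Magnus is living and takes 1/50.
Oskar predeceased; the 2/25 allotted to Oskar's branch passes to Oskar's issue by representation.
Kolbein is the sole taker at this level and receives the full 2/25.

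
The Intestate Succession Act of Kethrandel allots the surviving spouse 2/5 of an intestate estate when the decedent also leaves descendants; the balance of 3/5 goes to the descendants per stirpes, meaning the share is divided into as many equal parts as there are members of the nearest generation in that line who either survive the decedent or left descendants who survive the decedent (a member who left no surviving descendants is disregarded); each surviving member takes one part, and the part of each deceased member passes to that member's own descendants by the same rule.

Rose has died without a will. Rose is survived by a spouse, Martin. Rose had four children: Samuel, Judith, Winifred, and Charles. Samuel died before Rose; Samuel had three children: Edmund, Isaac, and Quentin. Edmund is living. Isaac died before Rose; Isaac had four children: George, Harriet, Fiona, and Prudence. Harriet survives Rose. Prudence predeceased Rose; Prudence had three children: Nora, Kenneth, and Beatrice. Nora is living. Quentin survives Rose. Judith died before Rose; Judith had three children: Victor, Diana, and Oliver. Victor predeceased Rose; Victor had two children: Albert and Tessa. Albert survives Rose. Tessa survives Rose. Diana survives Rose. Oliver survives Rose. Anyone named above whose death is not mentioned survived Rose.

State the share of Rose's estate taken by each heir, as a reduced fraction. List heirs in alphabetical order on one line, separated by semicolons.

Martin, as surviving spouse, takes 2/5.
The remaining 3/5 passes to Rose's descendants per stirpes.
The 3/5 is divided into 4 equal shares of 3/20 among Samuel, Judith, Winifred, Charles.
Samuel predeceased; the 3/20 allotted to Samuel's branch passes to Samuel's issue by representation.
The 3/20 is divided into 3 equal shares of 1/20 among Edmund, Isaac, Quentin.
Edmund is living and takes 1/20.
Isaac predeceased; the 1/20 allotted to Isaac's branch passes to Isaac's issue by representation.
The 1/20 is divided into 4 equal shares of 1/80 among George, Harriet, Fiona, Prudence.
George is living and takes 1/80.
Harriet is living and takes 1/80.
Fiona is living and takes 1/80.
Prudence predeceased; the 1/80 allotted to Prudence's branch passes to Prudence's issue by representation.
The 1/80 is divided into 3 equal shares of 1/240 among Nora, Kenneth, Beatrice.
Nora is living and takes 1/240.
Kenneth is living and takes 1/240.
Beatrice is living and takes 1/240.
Quentin is living and takes 1/20.
Judith predeceased; the 3/20 allotted to Judith's branch passes to Judith's issue by representation.
The 3/20 is divided into 3 equal shares of 1/20 among Victor, Diana, Oliver.
Victor predeceased; the 1/20 allotted to Victor's branch passes to Victor's issue by representation.
The 1/20 is divided into 2 equal shares of 1/40 among Albert, Tessa.
Albert is living and takes 1/40.
Tessa is living and takes 1/40.
Diana is living and takes 1/20.
Oliver is living and takes 1/20.
Winifred is living and takes 3/20.
Charles is living and takes 3/20.

Albert 1/40; Beatrice 1/240; Charles 3/20; Diana 1/20; Edmund 1/20; Fiona 1/80; George 1/80; Harriet 1/80; Kenneth 1/240; Martin 2/5; Nora 1/240; Oliver 1/20; Quentin 1/20; Tessa 1/40; Winifred 3/20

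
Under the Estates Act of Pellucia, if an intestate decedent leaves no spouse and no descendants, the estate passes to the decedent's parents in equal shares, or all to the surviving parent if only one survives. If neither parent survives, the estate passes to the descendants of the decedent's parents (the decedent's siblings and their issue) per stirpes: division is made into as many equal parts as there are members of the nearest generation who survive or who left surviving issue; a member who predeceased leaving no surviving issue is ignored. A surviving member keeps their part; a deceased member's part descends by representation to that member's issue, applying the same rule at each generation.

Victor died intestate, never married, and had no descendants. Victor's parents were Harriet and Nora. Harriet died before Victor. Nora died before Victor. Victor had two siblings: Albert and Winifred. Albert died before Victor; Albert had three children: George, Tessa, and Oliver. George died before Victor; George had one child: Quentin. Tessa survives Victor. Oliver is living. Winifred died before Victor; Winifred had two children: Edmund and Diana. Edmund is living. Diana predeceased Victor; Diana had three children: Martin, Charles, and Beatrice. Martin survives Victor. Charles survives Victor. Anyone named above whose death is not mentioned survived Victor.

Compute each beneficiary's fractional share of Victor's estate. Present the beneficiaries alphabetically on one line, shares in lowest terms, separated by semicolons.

Beatrice 1/12; Charles 1/12; Edmund 1/4; Martin 1/12; Oliver 1/6; Quentin 1/6; Tessa 1/6

Neither parent survives and there are no descendants, so the estate passes to Victor's siblings and their issue per stirpes.
The estate is divided into 2 equal shares of 1/2 among Albert, Winifred.
Albert predeceased; the 1/2 allotted to Albert's branch passes to Albert's issue by representation.
The 1/2 is divided into 3 equal shares of 1/6 among George, Tessa, Oliver.
George predeceased; the 1/6 allotted to George's branch passes to George's issue by representation.
Quentin is the sole taker at this level and receives the full 1/6.
Tessa is living and takes 1/6.
Oliver is living and takes 1/6.
Winifred predeceased; the 1/2 allotted to Winifred's branch passes to Winifred's issue by representation.
The 1/2 is divided into 2 equal shares of 1/4 among Edmund, Diana.
Edmund is living and takes 1/4.
Diana predeceased; the 1/4 allotted to Diana's branch passes to Diana's issue by representation.
The 1/4 is divided into 3 equal shares of 1/12 among Martin, Charles, Beatrice.
Martin is living and takes 1/12.
Charles is living and takes 1/12.
Beatrice is living and takes 1/12.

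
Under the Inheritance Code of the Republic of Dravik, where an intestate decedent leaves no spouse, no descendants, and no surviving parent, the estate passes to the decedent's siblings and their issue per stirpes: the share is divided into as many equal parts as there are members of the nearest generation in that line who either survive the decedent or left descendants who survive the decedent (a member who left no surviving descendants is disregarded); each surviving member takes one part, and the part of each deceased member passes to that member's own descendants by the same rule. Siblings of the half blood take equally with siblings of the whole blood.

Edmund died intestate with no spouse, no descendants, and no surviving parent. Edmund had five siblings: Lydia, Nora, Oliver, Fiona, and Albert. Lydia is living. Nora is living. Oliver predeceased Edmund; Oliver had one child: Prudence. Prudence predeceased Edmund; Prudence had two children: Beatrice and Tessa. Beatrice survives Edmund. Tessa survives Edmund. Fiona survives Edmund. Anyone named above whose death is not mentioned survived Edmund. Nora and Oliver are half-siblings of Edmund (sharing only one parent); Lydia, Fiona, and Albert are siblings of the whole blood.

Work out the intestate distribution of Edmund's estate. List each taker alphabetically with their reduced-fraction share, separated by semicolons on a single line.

Albert 1/5; Beatrice 1/10; Fiona 1/5; Lydia 1/5; Nora 1/5; Tessa 1/10

No spouse, descendants, or parent survives, so the estate passes to Edmund's siblings per stirpes.
Half-blood and whole-blood siblings take equally under the stated rule.
The estate is divided into 5 equal shares of 1/5 among Lydia, Nora, Oliver, Fiona, Albert.
Lydia is living and takes 1/5.
Nora is living and takes 1/5.
Oliver predeceased; the 1/5 allotted to Oliver's branch passes to Oliver's issue by representation.
Prudence's line is the sole branch at this level, so the full 1/5 passes to Prudence's issue by representation.
The 1/5 is divided into 2 equal shares of 1/10 among Beatrice, Tessa.
Beatrice is living and takes 1/10.
Tessa is living and takes 1/10.
Fiona is living and takes 1/5.
Albert is living and takes 1/5.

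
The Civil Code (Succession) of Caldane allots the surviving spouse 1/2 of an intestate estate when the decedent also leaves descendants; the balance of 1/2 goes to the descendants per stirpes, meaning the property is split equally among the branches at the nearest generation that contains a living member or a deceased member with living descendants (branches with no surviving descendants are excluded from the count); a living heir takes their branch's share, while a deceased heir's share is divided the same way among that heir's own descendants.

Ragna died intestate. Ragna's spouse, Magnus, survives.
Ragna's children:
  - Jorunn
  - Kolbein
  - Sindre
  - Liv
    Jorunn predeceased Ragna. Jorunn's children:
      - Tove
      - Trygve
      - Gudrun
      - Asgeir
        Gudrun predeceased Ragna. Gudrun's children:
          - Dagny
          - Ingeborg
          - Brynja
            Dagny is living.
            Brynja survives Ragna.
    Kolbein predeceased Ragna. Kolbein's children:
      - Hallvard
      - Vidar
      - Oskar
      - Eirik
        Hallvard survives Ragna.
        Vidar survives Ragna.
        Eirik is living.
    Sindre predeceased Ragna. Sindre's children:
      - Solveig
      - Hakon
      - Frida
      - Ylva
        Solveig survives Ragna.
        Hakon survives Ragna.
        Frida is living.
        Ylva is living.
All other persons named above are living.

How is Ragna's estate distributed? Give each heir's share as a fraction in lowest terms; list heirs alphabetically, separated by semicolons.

Asgeir 1/32; Brynja 1/96; Dagny 1/96; Eirik 1/32; Frida 1/32; Hakon 1/32; Hallvard 1/32; Ingeborg 1/96; Liv 1/8; Magnus 1/2; Oskar 1/32; Solveig 1/32; Tove 1/32; Trygve 1/32; Vidar 1/32; Ylva 1/32

Magnus, as surviving spouse, takes 1/2.
The remaining 1/2 passes to Ragna's descendants per stirpes.
The 1/2 is divided into 4 equal shares of 1/8 among Jorunn, Kolbein, Sindre, Liv.
Jorunn predeceased; the 1/8 allotted to Jorunn's branch passes to Jorunn's issue by representation.
The 1/8 is divided into 4 equal shares of 1/32 among Tove, Trygve, Gudrun, Asgeir.
Tove is living and takes 1/32.
Trygve is living and takes 1/32.
Gudrun predeceased; the 1/32 allotted to Gudrun's branch passes to Gudrun's issue by representation.
The 1/32 is divided into 3 equal shares of 1/96 among Dagny, Ingeborg, Brynja.
Dagny is living and takes 1/96.
Ingeborg is living and takes 1/96.
Brynja is living and takes 1/96.
Asgeir is living and takes 1/32.
Kolbein predeceased; the 1/8 allotted to Kolbein's branch passes to Kolbein's issue by representation.
The 1/8 is divided into 4 equal shares of 1/32 among Hallvard, Vidar, Oskar, Eirik.
Hallvard is living and takes 1/32.
Vidar is living and takes 1/32.
Oskar is living and takes 1/32.
Eirik is living and takes 1/32.
Sindre predeceased; the 1/8 allotted to Sindre's branch passes to Sindre's issue by representation.
The 1/8 is divided into 4 equal shares of 1/32 among Solveig, Hakon, Frida, Ylva.
Solveig is living and takes 1/32.
Hakon is living and takes 1/32.
Frida is living and takes 1/32.
Ylva is living and takes 1/32.
Liv is living and takes 1/8.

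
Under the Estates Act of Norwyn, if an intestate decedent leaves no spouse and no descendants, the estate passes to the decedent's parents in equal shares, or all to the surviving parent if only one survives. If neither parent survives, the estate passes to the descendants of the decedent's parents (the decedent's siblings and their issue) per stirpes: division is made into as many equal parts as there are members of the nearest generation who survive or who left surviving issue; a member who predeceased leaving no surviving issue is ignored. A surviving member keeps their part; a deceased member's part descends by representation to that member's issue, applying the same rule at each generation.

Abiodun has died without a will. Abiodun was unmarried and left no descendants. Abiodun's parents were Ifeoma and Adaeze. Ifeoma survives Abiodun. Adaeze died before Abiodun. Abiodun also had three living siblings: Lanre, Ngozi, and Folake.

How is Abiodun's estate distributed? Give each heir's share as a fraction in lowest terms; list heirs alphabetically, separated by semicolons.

Ifeoma 1

Only one parent, Ifeoma, survives, so Ifeoma takes the entire estate. The siblings take nothing because a surviving parent has priority.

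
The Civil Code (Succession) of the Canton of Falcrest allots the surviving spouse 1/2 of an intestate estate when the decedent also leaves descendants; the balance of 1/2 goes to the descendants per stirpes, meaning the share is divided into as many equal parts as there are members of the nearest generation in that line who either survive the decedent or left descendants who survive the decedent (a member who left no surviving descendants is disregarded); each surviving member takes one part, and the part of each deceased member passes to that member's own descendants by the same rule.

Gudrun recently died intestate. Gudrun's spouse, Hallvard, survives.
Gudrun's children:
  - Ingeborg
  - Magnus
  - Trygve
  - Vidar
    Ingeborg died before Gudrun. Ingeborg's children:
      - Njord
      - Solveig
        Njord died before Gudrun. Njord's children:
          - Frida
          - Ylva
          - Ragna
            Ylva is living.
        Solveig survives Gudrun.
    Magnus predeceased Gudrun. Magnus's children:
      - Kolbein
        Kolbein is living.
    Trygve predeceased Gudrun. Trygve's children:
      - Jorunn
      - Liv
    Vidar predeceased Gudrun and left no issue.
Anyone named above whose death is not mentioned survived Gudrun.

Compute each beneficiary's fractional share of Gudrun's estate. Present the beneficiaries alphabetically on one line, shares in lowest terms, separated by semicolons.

Hallvard, as surviving spouse, takes 1/2.
The remaining 1/2 passes to Gudrun's descendants per stirpes.
Vidar left no surviving issue, so that branch lapses and is disregarded.
The 1/2 is divided into 3 equal shares of 1/6 among Ingeborg, Magnus, Trygve.
Ingeborg predeceased; the 1/6 allotted to Ingeborg's branch passes to Ingeborg's issue by representation.
The 1/6 is divided into 2 equal shares of 1/12 among Njord, Solveig.
Njord predeceased; the 1/12 allotted to Njord's branch passes to Njord's issue by representation.
The 1/12 is divided into 3 equal shares of 1/36 among Frida, Ylva, Ragna.
Frida is living and takes 1/36.
Ylva is living and takes 1/36.
Ragna is living and takes 1/36.
Solveig is living and takes 1/12.
Magnus predeceased; the 1/6 allotted to Magnus's branch passes to Magnus's issue by representation.
Kolbein is the sole taker at this level and receives the full 1/6.
Trygve predeceased; the 1/6 allotted to Trygve's branch passes to Trygve's issue by representation.
The 1/6 is divided into 2 equal shares of 1/12 among Jorunn, Liv.
Jorunn is living and takes 1/12.
Liv is living and takes 1/12.

Frida 1/36; Hallvard 1/2; Jorunn 1/12; Kolbein 1/6; Liv 1/12; Ragna 1/36; Solveig 1/12; Ylva 1/36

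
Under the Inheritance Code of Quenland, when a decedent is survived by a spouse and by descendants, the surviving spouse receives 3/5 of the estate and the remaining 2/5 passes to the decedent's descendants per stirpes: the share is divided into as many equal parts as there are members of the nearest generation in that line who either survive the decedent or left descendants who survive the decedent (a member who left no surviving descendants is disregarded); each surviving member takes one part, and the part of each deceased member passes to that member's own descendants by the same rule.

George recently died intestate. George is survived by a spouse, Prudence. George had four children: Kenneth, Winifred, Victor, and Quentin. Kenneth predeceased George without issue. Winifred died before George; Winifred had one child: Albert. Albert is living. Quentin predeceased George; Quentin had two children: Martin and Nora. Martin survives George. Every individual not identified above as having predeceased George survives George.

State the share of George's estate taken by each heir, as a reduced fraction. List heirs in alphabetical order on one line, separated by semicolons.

Albert 2/15; Martin 1/15; Nora 1/15; Prudence 3/5; Victor 2/15

Prudence, as surviving spouse, takes 3/5.
The remaining 2/5 passes to George's descendants per stirpes.
Kenneth left no surviving issue, so that branch lapses and is disregarded.
The 2/5 is divided into 3 equal shares of 2/15 among Winifred, Victor, Quentin.
Winifred predeceased; the 2/15 allotted to Winifred's branch passes to Winifred's issue by representation.
Albert is the sole taker at this level and receives the full 2/15.
Victor is living and takes 2/15.
Quentin predeceased; the 2/15 allotted to Quentin's branch passes to Quentin's issue by representation.
The 2/15 is divided into 2 equal shares of 1/15 among Martin, Nora.
Martin is living and takes 1/15.
Nora is living and takes 1/15.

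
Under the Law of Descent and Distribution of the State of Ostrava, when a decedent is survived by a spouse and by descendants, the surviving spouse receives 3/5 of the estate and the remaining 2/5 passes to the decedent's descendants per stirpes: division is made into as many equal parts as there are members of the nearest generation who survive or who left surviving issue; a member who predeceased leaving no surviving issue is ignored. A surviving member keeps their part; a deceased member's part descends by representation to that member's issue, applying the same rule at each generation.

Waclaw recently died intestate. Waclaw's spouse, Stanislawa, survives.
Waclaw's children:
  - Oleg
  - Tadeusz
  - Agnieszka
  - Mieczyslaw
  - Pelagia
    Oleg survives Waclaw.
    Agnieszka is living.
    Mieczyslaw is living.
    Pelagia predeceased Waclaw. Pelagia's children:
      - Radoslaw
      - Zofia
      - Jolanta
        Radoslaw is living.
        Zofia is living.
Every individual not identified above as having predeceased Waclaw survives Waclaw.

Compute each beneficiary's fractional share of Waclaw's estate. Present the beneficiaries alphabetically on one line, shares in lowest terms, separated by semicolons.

Agnieszka 2/25; Jolanta 2/75; Mieczyslaw 2/25; Oleg 2/25; Radoslaw 2/75; Stanislawa 3/5; Tadeusz 2/25; Zofia 2/75

Stanislawa, as surviving spouse, takes 3/5.
The remaining 2/5 passes to Waclaw's descendants per stirpes.
The 2/5 is divided into 5 equal shares of 2/25 among Oleg, Tadeusz, Agnieszka, Mieczyslaw, Pelagia.
Oleg is living and takes 2/25.
Tadeusz is living and takes 2/25.
Agnieszka is living and takes 2/25.
Mieczyslaw is living and takes 2/25.
Pelagia predeceased; the 2/25 allotted to Pelagia's branch passes to Pelagia's issue by representation.
The 2/25 is divided into 3 equal shares of 2/75 among Radoslaw, Zofia, Jolanta.
Radoslaw is living and takes 2/75.
Zofia is living and takes 2/75.
Jolanta is living and takes 2/75.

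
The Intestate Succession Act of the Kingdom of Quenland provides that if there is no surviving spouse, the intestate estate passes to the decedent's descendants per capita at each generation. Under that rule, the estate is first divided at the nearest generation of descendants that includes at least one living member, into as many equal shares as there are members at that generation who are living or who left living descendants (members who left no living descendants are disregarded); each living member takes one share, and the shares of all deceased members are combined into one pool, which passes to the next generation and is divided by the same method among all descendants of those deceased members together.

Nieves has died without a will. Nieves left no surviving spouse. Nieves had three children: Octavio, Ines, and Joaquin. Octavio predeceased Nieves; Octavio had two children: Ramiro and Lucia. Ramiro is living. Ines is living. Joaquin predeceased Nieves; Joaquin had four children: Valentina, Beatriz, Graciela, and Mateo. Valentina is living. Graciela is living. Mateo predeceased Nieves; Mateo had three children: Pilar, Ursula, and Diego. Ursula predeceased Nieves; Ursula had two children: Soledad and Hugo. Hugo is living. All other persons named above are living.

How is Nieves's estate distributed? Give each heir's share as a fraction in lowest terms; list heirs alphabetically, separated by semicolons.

There is no surviving spouse, so the entire estate passes to Nieves's descendants per capita at each generation.
At generation 1 (Octavio, Ines, Joaquin) there are 3 shares of (1)/3 = 1/3 each.
Living: Ines — each takes 1/3.
Deceased: Octavio and Joaquin. Their combined 2/3 is pooled and carried to generation 2.
At generation 2 (Ramiro, Lucia, Valentina, Beatriz, Graciela, Mateo) there are 6 shares of (2/3)/6 = 1/9 each.
Living: Ramiro, Lucia, Valentina, Beatriz, and Graciela — each takes 1/9.
Deceased: Mateo. That 1/9 share is carried to generation 3.
At generation 3 (Pilar, Ursula, Diego) there are 3 shares of (1/9)/3 = 1/27 each.
Living: Pilar and Diego — each takes 1/27.
Deceased: Ursula. That 1/27 share is carried to generation 4.
At generation 4 (Soledad, Hugo) there are 2 shares of (1/27)/2 = 1/54 each.
Living: Soledad and Hugo — each takes 1/54.

Beatriz 1/9; Diego 1/27; Graciela 1/9; Hugo 1/54; Ines 1/3; Lucia 1/9; Pilar 1/27; Ramiro 1/9; Soledad 1/54; Valentina 1/9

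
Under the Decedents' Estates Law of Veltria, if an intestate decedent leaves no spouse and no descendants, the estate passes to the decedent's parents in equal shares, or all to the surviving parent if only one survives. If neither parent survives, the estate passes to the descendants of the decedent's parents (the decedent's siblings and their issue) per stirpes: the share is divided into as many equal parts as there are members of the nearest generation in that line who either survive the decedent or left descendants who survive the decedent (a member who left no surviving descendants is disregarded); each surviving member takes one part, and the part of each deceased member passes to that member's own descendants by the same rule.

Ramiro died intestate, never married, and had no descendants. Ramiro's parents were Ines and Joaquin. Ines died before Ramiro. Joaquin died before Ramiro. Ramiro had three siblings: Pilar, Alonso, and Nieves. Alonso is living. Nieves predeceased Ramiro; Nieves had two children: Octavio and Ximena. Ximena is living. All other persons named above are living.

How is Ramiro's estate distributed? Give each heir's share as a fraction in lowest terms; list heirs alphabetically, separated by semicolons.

Neither parent survives and there are no descendants, so the estate passes to Ramiro's siblings and their issue per stirpes.
The estate is divided into 3 equal shares of 1/3 among Pilar, Alonso, Nieves.
Pilar is living and takes 1/3.
Alonso is living and takes 1/3.
Nieves predeceased; the 1/3 allotted to Nieves's branch passes to Nieves's issue by representation.
The 1/3 is divided into 2 equal shares of 1/6 among Octavio, Ximena.
Octavio is living and takes 1/6.
Ximena is living and takes 1/6.

Alonso 1/3; Octavio 1/6; Pilar 1/3; Ximena 1/6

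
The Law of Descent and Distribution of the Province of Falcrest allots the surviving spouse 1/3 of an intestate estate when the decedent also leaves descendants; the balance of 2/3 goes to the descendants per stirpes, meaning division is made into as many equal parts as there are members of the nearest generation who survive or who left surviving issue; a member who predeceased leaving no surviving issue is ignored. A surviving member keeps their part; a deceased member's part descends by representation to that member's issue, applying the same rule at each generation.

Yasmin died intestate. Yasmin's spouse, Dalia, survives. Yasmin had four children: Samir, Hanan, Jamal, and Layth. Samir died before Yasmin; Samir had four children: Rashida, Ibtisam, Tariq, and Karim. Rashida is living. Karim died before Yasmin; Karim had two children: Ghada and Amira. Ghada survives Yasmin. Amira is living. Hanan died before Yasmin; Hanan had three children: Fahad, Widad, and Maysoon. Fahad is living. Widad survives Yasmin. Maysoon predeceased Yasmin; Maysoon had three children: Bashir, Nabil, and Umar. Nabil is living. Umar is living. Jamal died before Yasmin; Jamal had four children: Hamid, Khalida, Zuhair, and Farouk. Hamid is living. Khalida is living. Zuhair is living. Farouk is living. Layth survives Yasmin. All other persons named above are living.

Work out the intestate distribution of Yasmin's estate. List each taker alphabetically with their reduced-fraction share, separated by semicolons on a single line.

Amira 1/48; Bashir 1/54; Dalia 1/3; Fahad 1/18; Farouk 1/24; Ghada 1/48; Hamid 1/24; Ibtisam 1/24; Khalida 1/24; Layth 1/6; Nabil 1/54; Rashida 1/24; Tariq 1/24; Umar 1/54; Widad 1/18; Zuhair 1/24

Dalia, as surviving spouse, takes 1/3.
The remaining 2/3 passes to Yasmin's descendants per stirpes.
The 2/3 is divided into 4 equal shares of 1/6 among Samir, Hanan, Jamal, Layth.
Samir predeceased; the 1/6 allotted to Samir's branch passes to Samir's issue by representation.
The 1/6 is divided into 4 equal shares of 1/24 among Rashida, Ibtisam, Tariq, Karim.
Rashida is living and takes 1/24.
Ibtisam is living and takes 1/24.
Tariq is living and takes 1/24.
Karim predeceased; the 1/24 allotted to Karim's branch passes to Karim's issue by representation.
The 1/24 is divided into 2 equal shares of 1/48 among Ghada, Amira.
Ghada is living and takes 1/48.
Amira is living and takes 1/48.
Hanan predeceased; the 1/6 allotted to Hanan's branch passes to Hanan's issue by representation.
The 1/6 is divided into 3 equal shares of 1/18 among Fahad, Widad, Maysoon.
Fahad is living and takes 1/18.
Widad is living and takes 1/18.
Maysoon predeceased; the 1/18 allotted to Maysoon's branch passes to Maysoon's issue by representation.
The 1/18 is divided into 3 equal shares of 1/54 among Bashir, Nabil, Umar.
Bashir is living and takes 1/54.
Nabil is living and takes 1/54.
Umar is living and takes 1/54.
Jamal predeceased; the 1/6 allotted to Jamal's branch passes to Jamal's issue by representation.
The 1/6 is divided into 4 equal shares of 1/24 among Hamid, Khalida, Zuhair, Farouk.
Hamid is living and takes 1/24.
Khalida is living and takes 1/24.
Zuhair is living and takes 1/24.
Farouk is living and takes 1/24.
Layth is living and takes 1/6.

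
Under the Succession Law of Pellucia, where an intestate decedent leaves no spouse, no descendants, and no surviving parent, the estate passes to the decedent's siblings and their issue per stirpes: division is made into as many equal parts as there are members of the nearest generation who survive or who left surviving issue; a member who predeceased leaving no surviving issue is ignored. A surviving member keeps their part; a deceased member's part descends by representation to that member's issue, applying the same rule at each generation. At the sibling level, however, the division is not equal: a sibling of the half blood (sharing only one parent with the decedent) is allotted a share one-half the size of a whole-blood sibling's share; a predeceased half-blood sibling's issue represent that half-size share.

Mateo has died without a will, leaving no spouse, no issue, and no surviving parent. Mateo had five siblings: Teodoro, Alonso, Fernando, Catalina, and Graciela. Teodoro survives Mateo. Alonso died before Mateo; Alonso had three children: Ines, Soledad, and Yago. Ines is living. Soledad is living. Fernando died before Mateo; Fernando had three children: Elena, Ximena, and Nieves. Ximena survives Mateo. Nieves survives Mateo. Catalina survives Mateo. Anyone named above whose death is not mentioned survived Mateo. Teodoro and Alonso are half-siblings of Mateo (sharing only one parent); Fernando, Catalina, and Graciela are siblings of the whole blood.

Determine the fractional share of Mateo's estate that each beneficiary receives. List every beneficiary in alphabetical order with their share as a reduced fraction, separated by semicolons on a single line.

No spouse, descendants, or parent survives, so the estate passes to Mateo's siblings per stirpes.
Half-blood siblings count for one-half the weight of whole-blood siblings at the initial division.
Dividing 1 in proportion to weights (total weight 4): Teodoro (weight 1/2) → 1/8; Alonso (weight 1/2) → 1/8; Fernando (weight 1) → 1/4; Catalina (weight 1) → 1/4; Graciela (weight 1) → 1/4.
Teodoro is living and takes 1/8.
Alonso predeceased; the 1/8 allotted to Alonso's branch passes to Alonso's issue by representation.
The 1/8 is divided into 3 equal shares of 1/24 among Ines, Soledad, Yago.
Ines is living and takes 1/24.
Soledad is living and takes 1/24.
Yago is living and takes 1/24.
Fernando predeceased; the 1/4 allotted to Fernando's branch passes to Fernando's issue by representation.
The 1/4 is divided into 3 equal shares of 1/12 among Elena, Ximena, Nieves.
Elena is living and takes 1/12.
Ximena is living and takes 1/12.
Nieves is living and takes 1/12.
Catalina is living and takes 1/4.
Graciela is living and takes 1/4.

Catalina 1/4; Elena 1/12; Graciela 1/4; Ines 1/24; Nieves 1/12; Soledad 1/24; Teodoro 1/8; Ximena 1/12; Yago 1/24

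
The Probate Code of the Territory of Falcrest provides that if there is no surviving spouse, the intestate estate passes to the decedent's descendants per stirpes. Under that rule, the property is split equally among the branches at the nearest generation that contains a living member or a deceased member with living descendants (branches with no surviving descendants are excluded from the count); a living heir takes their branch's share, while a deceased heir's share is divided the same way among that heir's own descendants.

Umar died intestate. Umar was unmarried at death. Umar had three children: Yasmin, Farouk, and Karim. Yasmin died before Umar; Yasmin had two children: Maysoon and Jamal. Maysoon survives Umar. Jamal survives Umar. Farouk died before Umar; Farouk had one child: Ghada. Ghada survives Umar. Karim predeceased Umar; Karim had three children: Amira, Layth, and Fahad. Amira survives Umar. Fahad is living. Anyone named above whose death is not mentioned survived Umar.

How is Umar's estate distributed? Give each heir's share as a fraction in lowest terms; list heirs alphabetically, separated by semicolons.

Amira 1/9; Fahad 1/9; Ghada 1/3; Jamal 1/6; Layth 1/9; Maysoon 1/6

There is no surviving spouse, so the entire estate passes to Umar's descendants per stirpes.
The estate is divided into 3 equal shares of 1/3 among Yasmin, Farouk, Karim.
Yasmin predeceased; the 1/3 allotted to Yasmin's branch passes to Yasmin's issue by representation.
The 1/3 is divided into 2 equal shares of 1/6 among Maysoon, Jamal.
Maysoon is living and takes 1/6.
Jamal is living and takes 1/6.
Farouk predeceased; the 1/3 allotted to Farouk's branch passes to Farouk's issue by representation.
Ghada is the sole taker at this level and receives the full 1/3.
Karim predeceased; the 1/3 allotted to Karim's branch passes to Karim's issue by representation.
The 1/3 is divided into 3 equal shares of 1/9 among Amira, Layth, Fahad.
Amira is living and takes 1/9.
Layth is living and takes 1/9.
Fahad is living and takes 1/9.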